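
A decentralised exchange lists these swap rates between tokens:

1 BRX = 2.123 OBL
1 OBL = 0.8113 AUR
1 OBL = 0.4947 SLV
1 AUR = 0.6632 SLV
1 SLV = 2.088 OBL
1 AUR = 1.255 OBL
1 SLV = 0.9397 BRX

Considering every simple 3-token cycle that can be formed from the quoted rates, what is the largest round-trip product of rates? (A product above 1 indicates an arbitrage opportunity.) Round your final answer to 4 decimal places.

OBL→AUR→SLV→OBL: 0.8113 × 0.6632 × 2.088 = 1.12346
OBL→SLV→BRX→OBL: 0.4947 × 0.9397 × 2.123 = 0.98692
Maximum is OBL→AUR→SLV→OBL at 1.1235; arbitrage exists.

1.1235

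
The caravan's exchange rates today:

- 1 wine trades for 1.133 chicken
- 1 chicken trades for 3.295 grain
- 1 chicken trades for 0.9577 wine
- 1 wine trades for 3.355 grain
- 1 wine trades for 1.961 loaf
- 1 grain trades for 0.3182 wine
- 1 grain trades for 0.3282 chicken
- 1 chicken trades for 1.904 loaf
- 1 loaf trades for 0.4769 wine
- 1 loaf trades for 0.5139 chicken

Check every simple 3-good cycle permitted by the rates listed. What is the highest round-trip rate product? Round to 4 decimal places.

grain→wine→chicken→grain: 0.3182 × 1.133 × 3.295 = 1.18792
grain→chicken→wine→grain: 0.3282 × 0.9577 × 3.355 = 1.05453
wine→chicken→loaf→wine: 1.133 × 1.904 × 0.4769 = 1.02878
wine→loaf→chicken→wine: 1.961 × 0.5139 × 0.9577 = 0.96513
Maximum is grain→wine→chicken→grain at 1.1879; arbitrage exists.

1.1879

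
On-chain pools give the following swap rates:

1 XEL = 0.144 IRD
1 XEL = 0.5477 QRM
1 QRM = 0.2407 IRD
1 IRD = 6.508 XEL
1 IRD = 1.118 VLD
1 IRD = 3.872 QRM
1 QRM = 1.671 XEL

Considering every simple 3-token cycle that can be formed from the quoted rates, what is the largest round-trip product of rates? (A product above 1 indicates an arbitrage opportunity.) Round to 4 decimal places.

0.9317

IRD→QRM→XEL→IRD: 3.872 × 1.671 × 0.144 = 0.93170
IRD→XEL→QRM→IRD: 6.508 × 0.5477 × 0.2407 = 0.85796
Maximum is IRD→QRM→XEL→IRD at 0.9317; no arbitrage — every cycle loses value.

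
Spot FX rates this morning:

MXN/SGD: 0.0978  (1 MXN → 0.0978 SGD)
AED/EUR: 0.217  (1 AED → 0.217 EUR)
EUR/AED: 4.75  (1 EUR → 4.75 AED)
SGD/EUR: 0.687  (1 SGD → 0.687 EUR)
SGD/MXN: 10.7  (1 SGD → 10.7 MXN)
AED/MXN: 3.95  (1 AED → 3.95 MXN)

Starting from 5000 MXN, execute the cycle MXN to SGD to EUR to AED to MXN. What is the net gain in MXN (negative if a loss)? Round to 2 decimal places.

5000 MXN × 0.0978 = 489 SGD
489 SGD × 0.687 = 335.943 EUR
335.943 EUR × 4.75 = 1595.72925 AED
1595.72925 AED × 3.95 = 6303.1305375 MXN
Net change: 6303.1305375 − 5000 = 1303.1305375 MXN

1303.13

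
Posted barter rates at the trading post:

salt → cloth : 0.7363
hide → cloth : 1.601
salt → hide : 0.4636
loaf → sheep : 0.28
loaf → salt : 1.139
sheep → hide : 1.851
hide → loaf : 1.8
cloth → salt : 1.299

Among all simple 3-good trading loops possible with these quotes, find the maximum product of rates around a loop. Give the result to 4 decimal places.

hide→cloth→salt→hide: 1.601 × 1.299 × 0.4636 = 0.96415
hide→loaf→salt→hide: 1.8 × 1.139 × 0.4636 = 0.95047
hide→loaf→sheep→hide: 1.8 × 0.28 × 1.851 = 0.93290
Maximum is hide→cloth→salt→hide at 0.9641; no arbitrage — every cycle loses value.

0.9641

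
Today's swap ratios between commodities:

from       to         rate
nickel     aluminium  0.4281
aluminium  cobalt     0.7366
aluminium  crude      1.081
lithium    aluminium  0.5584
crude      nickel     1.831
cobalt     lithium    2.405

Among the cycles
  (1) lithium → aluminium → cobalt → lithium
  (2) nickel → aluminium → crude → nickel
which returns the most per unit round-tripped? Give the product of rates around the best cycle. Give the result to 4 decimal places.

0.9892

(1) 0.5584 × 0.7366 × 2.405 = 0.98922
(2) 0.4281 × 1.081 × 1.831 = 0.84734
Highest is cycle (1) at 0.9892 (≤1, no arbitrage).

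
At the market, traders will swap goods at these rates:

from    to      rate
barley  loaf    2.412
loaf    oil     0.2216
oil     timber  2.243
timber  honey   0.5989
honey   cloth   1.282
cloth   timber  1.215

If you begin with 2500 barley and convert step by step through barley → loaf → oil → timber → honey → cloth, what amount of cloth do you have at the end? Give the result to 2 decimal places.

2301.22

2500 barley × 2.412 = 6030 loaf
6030 loaf × 0.2216 = 1336.248 oil
1336.248 oil × 2.243 = 2997.204264 timber
2997.204264 timber × 0.5989 = 1795.0256337096 honey
1795.0256337096 honey × 1.282 = 2301.2228624157072 cloth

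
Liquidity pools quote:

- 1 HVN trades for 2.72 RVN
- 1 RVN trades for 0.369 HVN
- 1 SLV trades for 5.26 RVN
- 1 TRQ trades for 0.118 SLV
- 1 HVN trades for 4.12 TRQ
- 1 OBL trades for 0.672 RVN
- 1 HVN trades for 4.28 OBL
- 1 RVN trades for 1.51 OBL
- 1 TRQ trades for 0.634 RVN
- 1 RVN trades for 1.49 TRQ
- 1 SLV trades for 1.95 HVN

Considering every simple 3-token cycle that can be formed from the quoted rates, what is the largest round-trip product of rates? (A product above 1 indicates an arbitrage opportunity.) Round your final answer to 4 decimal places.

1.0613

OBL→RVN→HVN→OBL: 0.672 × 0.369 × 4.28 = 1.06130
HVN→TRQ→RVN→HVN: 4.12 × 0.634 × 0.369 = 0.96386
HVN→TRQ→SLV→HVN: 4.12 × 0.118 × 1.95 = 0.94801
RVN→TRQ→SLV→RVN: 1.49 × 0.118 × 5.26 = 0.92481
Maximum is OBL→RVN→HVN→OBL at 1.0613; arbitrage exists.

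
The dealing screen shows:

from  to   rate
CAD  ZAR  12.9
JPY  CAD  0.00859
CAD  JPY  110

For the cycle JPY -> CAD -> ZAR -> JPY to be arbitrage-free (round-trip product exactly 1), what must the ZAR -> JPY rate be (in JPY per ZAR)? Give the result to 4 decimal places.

Known legs of the cycle: 0.00859 × 12.9 = 0.110811
For no arbitrage the full-cycle product must be 1, so the missing rate is 1 / 0.110811 ≈ 9.024375.

9.0244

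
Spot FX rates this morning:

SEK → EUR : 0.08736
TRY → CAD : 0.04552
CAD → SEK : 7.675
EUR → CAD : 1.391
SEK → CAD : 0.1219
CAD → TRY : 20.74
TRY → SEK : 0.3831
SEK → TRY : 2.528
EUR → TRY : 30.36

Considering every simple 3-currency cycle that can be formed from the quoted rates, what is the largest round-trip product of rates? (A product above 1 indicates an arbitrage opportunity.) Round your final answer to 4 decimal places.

SEK→EUR→TRY→SEK: 0.08736 × 30.36 × 0.3831 = 1.01608
SEK→CAD→TRY→SEK: 0.1219 × 20.74 × 0.3831 = 0.96856
SEK→EUR→CAD→SEK: 0.08736 × 1.391 × 7.675 = 0.93265
SEK→TRY→CAD→SEK: 2.528 × 0.04552 × 7.675 = 0.88320
Maximum is SEK→EUR→TRY→SEK at 1.0161; arbitrage exists.

1.0161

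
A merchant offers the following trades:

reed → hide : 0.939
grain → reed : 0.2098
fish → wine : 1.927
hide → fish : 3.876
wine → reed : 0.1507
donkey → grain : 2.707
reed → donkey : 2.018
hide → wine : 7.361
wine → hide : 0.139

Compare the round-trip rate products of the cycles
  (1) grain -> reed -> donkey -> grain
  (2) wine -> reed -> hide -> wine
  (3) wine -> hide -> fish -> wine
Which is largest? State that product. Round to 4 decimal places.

(1) 0.2098 × 2.018 × 2.707 = 1.14608
(2) 0.1507 × 0.939 × 7.361 = 1.04164
(3) 0.139 × 3.876 × 1.927 = 1.03820
Highest is cycle (1) at 1.1461 (>1, arbitrage).

1.1461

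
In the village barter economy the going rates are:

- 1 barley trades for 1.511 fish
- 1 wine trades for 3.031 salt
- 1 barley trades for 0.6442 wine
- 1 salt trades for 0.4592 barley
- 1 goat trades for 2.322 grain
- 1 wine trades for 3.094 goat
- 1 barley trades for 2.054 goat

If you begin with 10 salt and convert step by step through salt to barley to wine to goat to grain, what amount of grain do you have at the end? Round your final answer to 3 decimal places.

21.252

10 salt × 0.4592 = 4.592 barley
4.592 barley × 0.6442 = 2.9581664 wine
2.9581664 wine × 3.094 = 9.1525668416 goat
9.1525668416 goat × 2.322 = 21.2522602061952 grain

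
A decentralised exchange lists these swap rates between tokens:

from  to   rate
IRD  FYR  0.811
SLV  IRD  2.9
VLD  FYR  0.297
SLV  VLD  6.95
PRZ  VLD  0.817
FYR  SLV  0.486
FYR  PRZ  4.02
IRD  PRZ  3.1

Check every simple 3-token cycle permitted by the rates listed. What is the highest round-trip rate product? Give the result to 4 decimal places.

1.1430

FYR→SLV→IRD→FYR: 0.486 × 2.9 × 0.811 = 1.14302
FYR→SLV→VLD→FYR: 0.486 × 6.95 × 0.297 = 1.00318
FYR→PRZ→VLD→FYR: 4.02 × 0.817 × 0.297 = 0.97545
Maximum is FYR→SLV→IRD→FYR at 1.1430; arbitrage exists.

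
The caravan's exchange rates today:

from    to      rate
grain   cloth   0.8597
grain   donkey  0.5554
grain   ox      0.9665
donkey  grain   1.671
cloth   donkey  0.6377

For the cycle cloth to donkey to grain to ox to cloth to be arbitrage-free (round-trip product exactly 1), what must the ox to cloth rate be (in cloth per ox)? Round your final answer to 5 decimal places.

0.97097

Known legs of the cycle: 0.6377 × 1.671 × 0.9665 = 1.02989921055
For no arbitrage the full-cycle product must be 1, so the missing rate is 1 / 1.02989921055 ≈ 0.9709688.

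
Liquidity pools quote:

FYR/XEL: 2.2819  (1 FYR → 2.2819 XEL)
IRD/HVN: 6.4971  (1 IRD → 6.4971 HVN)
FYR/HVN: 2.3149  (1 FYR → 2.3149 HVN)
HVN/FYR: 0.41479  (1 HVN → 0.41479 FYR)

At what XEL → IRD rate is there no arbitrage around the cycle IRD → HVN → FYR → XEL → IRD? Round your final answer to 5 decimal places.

0.16261

Known legs of the cycle: 6.4971 × 0.41479 × 2.2819 = 6.1495655795271
For no arbitrage the full-cycle product must be 1, so the missing rate is 1 / 6.1495655795271 ≈ 0.1626131.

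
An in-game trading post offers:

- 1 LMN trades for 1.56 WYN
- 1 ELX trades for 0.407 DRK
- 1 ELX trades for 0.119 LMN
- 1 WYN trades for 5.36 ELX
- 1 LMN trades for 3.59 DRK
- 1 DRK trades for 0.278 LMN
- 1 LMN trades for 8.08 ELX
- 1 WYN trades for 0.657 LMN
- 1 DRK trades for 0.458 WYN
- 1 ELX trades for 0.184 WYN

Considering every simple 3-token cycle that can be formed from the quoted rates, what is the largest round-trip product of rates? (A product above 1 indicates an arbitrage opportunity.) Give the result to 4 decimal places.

LMN→DRK→WYN→LMN: 3.59 × 0.458 × 0.657 = 1.08025
ELX→DRK→WYN→ELX: 0.407 × 0.458 × 5.36 = 0.99914
ELX→LMN→WYN→ELX: 0.119 × 1.56 × 5.36 = 0.99503
ELX→WYN→LMN→ELX: 0.184 × 0.657 × 8.08 = 0.97678
ELX→DRK→LMN→ELX: 0.407 × 0.278 × 8.08 = 0.91422
Maximum is LMN→DRK→WYN→LMN at 1.0803; arbitrage exists.

1.0803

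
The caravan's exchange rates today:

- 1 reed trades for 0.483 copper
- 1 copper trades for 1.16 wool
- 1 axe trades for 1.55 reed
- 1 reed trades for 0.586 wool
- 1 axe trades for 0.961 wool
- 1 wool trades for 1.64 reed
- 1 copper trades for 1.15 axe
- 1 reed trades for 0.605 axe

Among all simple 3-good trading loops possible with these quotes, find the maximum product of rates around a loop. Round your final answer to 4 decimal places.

0.9535

axe→wool→reed→axe: 0.961 × 1.64 × 0.605 = 0.95350
copper→wool→reed→copper: 1.16 × 1.64 × 0.483 = 0.91886
axe→reed→copper→axe: 1.55 × 0.483 × 1.15 = 0.86095
Maximum is axe→wool→reed→axe at 0.9535; no arbitrage — every cycle loses value.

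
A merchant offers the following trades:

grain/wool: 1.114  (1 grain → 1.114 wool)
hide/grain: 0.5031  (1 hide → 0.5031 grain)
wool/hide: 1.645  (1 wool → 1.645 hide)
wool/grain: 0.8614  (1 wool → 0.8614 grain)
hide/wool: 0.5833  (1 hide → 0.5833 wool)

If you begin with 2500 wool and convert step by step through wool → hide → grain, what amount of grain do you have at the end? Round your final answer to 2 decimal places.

2069.00

2500 wool × 1.645 = 4112.5 hide
4112.5 hide × 0.5031 = 2068.99875 grain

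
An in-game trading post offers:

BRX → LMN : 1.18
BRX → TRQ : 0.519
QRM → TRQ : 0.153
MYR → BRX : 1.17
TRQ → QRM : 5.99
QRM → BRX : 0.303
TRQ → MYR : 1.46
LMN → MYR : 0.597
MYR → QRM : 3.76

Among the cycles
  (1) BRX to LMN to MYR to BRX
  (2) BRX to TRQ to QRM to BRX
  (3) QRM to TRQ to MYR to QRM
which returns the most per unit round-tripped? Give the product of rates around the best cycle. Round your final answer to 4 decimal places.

(1) 1.18 × 0.597 × 1.17 = 0.82422
(2) 0.519 × 5.99 × 0.303 = 0.94197
(3) 0.153 × 1.46 × 3.76 = 0.83991
Highest is cycle (2) at 0.9420 (≤1, no arbitrage).

0.9420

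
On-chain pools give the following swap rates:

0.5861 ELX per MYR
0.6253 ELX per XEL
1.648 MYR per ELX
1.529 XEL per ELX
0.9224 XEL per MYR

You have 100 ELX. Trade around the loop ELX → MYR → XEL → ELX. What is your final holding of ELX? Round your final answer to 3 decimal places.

100 ELX × 1.648 = 164.8 MYR
164.8 MYR × 0.9224 = 152.01152 XEL
152.01152 XEL × 0.6253 = 95.052803456 ELX

95.053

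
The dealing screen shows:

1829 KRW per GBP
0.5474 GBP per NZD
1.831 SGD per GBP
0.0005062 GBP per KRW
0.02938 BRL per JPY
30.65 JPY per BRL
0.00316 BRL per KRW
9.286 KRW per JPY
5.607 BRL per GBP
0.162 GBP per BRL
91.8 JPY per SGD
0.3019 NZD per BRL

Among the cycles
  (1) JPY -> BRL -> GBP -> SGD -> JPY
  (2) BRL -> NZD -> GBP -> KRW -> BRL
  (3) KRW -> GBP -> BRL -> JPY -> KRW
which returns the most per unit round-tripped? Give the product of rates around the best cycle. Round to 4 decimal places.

(1) 0.02938 × 0.162 × 1.831 × 91.8 = 0.80001
(2) 0.3019 × 0.5474 × 1829 × 0.00316 = 0.95514
(3) 0.0005062 × 5.607 × 30.65 × 9.286 = 0.80781
Highest is cycle (2) at 0.9551 (≤1, no arbitrage).

0.9551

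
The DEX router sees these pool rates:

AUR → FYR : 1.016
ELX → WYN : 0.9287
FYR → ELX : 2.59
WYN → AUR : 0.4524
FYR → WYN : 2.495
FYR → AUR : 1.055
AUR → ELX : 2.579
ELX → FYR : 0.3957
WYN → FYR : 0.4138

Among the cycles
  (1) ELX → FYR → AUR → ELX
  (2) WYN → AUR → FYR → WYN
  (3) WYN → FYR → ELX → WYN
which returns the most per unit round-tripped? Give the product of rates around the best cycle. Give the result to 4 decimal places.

(1) 0.3957 × 1.055 × 2.579 = 1.07664
(2) 0.4524 × 1.016 × 2.495 = 1.14680
(3) 0.4138 × 2.59 × 0.9287 = 0.99533
Highest is cycle (2) at 1.1468 (>1, arbitrage).

1.1468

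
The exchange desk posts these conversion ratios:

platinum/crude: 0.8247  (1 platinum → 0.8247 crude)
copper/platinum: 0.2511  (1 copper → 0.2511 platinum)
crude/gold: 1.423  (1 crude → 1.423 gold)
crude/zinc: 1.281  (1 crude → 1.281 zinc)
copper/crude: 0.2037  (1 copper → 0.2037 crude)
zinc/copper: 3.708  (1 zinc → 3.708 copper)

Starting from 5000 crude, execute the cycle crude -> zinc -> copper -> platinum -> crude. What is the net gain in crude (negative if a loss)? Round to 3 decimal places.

-81.852

5000 crude × 1.281 = 6405 zinc
6405 zinc × 3.708 = 23749.74 copper
23749.74 copper × 0.2511 = 5963.559714 platinum
5963.559714 platinum × 0.8247 = 4918.1476961358 crude
Net change: 4918.1476961358 − 5000 = -81.8523038642 crude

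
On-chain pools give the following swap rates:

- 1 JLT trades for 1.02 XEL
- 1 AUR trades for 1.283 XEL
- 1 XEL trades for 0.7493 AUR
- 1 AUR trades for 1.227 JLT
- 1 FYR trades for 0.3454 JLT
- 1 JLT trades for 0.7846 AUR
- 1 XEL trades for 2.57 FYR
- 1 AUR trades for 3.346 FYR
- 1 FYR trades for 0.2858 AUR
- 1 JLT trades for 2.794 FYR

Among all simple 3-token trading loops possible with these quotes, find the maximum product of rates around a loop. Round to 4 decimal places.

0.9798

AUR→JLT→FYR→AUR: 1.227 × 2.794 × 0.2858 = 0.97979
AUR→XEL→FYR→AUR: 1.283 × 2.57 × 0.2858 = 0.94237
AUR→JLT→XEL→AUR: 1.227 × 1.02 × 0.7493 = 0.93778
AUR→FYR→JLT→AUR: 3.346 × 0.3454 × 0.7846 = 0.90677
JLT→XEL→FYR→JLT: 1.02 × 2.57 × 0.3454 = 0.90543
Maximum is AUR→JLT→FYR→AUR at 0.9798; no arbitrage — every cycle loses value.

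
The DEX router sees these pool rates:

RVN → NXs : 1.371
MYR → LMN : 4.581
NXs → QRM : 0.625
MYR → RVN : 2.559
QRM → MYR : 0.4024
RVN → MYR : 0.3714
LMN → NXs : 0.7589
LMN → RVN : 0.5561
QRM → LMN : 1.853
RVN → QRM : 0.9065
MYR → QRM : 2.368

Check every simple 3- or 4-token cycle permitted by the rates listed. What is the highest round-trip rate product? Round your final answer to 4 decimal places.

MYR→LMN→RVN→MYR: 4.581 × 0.5561 × 0.3714 = 0.94614
LMN→RVN→QRM→LMN: 0.5561 × 0.9065 × 1.853 = 0.93411
MYR→RVN→QRM→MYR: 2.559 × 0.9065 × 0.4024 = 0.93346
MYR→LMN→RVN→QRM→MYR: 4.581 × 0.5561 × 0.9065 × 0.4024 = 0.92926
MYR→QRM→LMN→RVN→MYR: 2.368 × 1.853 × 0.5561 × 0.3714 = 0.90626
NXs→QRM→LMN→RVN→NXs: 0.625 × 1.853 × 0.5561 × 1.371 = 0.88297
NXs→QRM→MYR→RVN→NXs: 0.625 × 0.4024 × 2.559 × 1.371 = 0.88236
NXs→QRM→LMN→NXs: 0.625 × 1.853 × 0.7589 = 0.87890
NXs→QRM→MYR→LMN→NXs: 0.625 × 0.4024 × 4.581 × 0.7589 = 0.87435
Maximum is MYR→LMN→RVN→MYR at 0.9461; no arbitrage — every cycle loses value.

0.9461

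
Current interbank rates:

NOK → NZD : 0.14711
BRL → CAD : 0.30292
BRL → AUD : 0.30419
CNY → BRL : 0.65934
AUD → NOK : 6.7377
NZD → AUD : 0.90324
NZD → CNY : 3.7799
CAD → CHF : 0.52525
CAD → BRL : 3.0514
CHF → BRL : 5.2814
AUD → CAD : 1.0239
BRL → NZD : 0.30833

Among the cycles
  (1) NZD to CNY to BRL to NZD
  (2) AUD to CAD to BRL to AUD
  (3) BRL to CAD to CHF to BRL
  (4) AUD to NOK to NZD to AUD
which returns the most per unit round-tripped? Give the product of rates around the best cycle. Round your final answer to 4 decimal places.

0.9504

(1) 3.7799 × 0.65934 × 0.30833 = 0.76843
(2) 1.0239 × 3.0514 × 0.30419 = 0.95039
(3) 0.30292 × 0.52525 × 5.2814 = 0.84032
(4) 6.7377 × 0.14711 × 0.90324 = 0.89528
Highest is cycle (2) at 0.9504 (≤1, no arbitrage).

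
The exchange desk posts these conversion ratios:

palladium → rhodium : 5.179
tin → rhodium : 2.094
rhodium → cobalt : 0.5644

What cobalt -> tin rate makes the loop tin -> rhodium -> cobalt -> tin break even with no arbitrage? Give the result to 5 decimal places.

Known legs of the cycle: 2.094 × 0.5644 = 1.1818536
For no arbitrage the full-cycle product must be 1, so the missing rate is 1 / 1.1818536 ≈ 0.8461285.

0.84613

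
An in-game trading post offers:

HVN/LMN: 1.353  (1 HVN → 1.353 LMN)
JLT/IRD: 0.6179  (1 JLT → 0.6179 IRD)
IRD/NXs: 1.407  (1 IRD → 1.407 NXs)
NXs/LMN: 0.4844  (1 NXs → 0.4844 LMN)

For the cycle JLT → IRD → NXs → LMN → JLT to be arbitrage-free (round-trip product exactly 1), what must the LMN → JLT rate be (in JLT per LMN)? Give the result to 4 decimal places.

Known legs of the cycle: 0.6179 × 1.407 × 0.4844 = 0.42113023932
For no arbitrage the full-cycle product must be 1, so the missing rate is 1 / 0.42113023932 ≈ 2.374562.

2.3746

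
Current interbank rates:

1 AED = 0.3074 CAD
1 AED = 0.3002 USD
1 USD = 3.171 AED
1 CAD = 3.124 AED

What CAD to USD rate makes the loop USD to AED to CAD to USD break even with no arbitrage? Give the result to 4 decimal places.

1.0259

Known legs of the cycle: 3.171 × 0.3074 = 0.9747654
For no arbitrage the full-cycle product must be 1, so the missing rate is 1 / 0.9747654 ≈ 1.025888.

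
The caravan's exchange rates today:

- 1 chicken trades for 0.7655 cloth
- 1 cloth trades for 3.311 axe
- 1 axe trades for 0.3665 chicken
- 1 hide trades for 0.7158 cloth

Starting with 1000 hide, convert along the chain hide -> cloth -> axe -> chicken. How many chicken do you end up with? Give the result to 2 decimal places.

1000 hide × 0.7158 = 715.8 cloth
715.8 cloth × 3.311 = 2370.0138 axe
2370.0138 axe × 0.3665 = 868.6100577 chicken

868.61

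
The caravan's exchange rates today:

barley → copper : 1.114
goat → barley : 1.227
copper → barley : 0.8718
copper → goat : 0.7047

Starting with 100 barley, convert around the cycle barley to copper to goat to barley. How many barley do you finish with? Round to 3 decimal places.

96.324

100 barley × 1.114 = 111.4 copper
111.4 copper × 0.7047 = 78.50358 goat
78.50358 goat × 1.227 = 96.32389266 barley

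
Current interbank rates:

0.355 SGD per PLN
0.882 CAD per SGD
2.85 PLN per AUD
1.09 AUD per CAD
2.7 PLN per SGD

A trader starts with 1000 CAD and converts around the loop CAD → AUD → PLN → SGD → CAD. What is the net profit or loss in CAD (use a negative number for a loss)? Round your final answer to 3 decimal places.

-27.324

1000 CAD × 1.09 = 1090 AUD
1090 AUD × 2.85 = 3106.5 PLN
3106.5 PLN × 0.355 = 1102.8075 SGD
1102.8075 SGD × 0.882 = 972.676215 CAD
Net change: 972.676215 − 1000 = -27.323785 CAD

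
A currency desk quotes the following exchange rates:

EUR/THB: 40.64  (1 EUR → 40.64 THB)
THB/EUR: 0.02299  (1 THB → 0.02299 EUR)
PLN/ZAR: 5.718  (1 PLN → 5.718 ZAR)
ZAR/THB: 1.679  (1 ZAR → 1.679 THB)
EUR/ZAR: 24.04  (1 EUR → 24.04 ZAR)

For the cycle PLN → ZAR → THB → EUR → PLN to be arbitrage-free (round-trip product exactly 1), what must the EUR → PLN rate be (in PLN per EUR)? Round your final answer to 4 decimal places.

4.5307

Known legs of the cycle: 5.718 × 1.679 × 0.02299 = 0.22071600078
For no arbitrage the full-cycle product must be 1, so the missing rate is 1 / 0.22071600078 ≈ 4.530709.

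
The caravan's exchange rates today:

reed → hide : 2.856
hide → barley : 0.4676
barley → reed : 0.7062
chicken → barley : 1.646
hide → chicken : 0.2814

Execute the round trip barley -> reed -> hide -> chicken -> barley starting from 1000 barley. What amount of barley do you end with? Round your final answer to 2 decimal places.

1000 barley × 0.7062 = 706.2 reed
706.2 reed × 2.856 = 2016.9072 hide
2016.9072 hide × 0.2814 = 567.55768608 chicken
567.55768608 chicken × 1.646 = 934.19995128768 barley

934.20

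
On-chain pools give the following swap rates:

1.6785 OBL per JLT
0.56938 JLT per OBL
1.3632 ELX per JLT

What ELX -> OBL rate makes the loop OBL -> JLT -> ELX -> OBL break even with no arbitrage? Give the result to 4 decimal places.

Known legs of the cycle: 0.56938 × 1.3632 = 0.776178816
For no arbitrage the full-cycle product must be 1, so the missing rate is 1 / 0.776178816 ≈ 1.288363.

1.2884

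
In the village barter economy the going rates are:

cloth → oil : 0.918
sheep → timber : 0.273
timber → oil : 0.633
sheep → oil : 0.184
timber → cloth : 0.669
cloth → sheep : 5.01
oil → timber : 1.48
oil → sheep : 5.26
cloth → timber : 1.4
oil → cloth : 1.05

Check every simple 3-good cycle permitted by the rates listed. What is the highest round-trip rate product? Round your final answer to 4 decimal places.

0.9679

cloth→sheep→oil→cloth: 5.01 × 0.184 × 1.05 = 0.96793
cloth→timber→oil→cloth: 1.4 × 0.633 × 1.05 = 0.93051
cloth→sheep→timber→cloth: 5.01 × 0.273 × 0.669 = 0.91501
oil→sheep→timber→oil: 5.26 × 0.273 × 0.633 = 0.90898
cloth→oil→timber→cloth: 0.918 × 1.48 × 0.669 = 0.90893
Maximum is cloth→sheep→oil→cloth at 0.9679; no arbitrage — every cycle loses value.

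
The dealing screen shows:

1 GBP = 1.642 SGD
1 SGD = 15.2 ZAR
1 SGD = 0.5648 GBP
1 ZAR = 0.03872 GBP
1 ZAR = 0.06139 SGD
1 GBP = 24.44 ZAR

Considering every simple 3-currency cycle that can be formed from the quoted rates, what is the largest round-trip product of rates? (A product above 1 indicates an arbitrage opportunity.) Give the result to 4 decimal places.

SGD→ZAR→GBP→SGD: 15.2 × 0.03872 × 1.642 = 0.96639
SGD→GBP→ZAR→SGD: 0.5648 × 24.44 × 0.06139 = 0.84741
Maximum is SGD→ZAR→GBP→SGD at 0.9664; no arbitrage — every cycle loses value.

0.9664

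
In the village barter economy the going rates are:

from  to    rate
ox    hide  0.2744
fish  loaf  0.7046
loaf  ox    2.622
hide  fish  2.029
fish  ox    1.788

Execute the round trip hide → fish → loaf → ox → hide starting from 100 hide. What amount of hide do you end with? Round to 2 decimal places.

100 hide × 2.029 = 202.9 fish
202.9 fish × 0.7046 = 142.96334 loaf
142.96334 loaf × 2.622 = 374.84987748 ox
374.84987748 ox × 0.2744 = 102.858806380512 hide

102.86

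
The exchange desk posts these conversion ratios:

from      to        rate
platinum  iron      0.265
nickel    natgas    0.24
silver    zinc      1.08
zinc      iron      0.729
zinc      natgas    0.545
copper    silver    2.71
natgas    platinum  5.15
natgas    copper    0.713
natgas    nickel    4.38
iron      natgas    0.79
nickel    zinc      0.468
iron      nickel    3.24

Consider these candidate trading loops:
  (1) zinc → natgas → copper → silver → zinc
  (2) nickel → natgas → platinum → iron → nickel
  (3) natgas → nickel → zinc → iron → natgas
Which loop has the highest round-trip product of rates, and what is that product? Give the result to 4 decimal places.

(1) 0.545 × 0.713 × 2.71 × 1.08 = 1.13731
(2) 0.24 × 5.15 × 0.265 × 3.24 = 1.06123
(3) 4.38 × 0.468 × 0.729 × 0.79 = 1.18052
Highest is cycle (3) at 1.1805 (>1, arbitrage).

1.1805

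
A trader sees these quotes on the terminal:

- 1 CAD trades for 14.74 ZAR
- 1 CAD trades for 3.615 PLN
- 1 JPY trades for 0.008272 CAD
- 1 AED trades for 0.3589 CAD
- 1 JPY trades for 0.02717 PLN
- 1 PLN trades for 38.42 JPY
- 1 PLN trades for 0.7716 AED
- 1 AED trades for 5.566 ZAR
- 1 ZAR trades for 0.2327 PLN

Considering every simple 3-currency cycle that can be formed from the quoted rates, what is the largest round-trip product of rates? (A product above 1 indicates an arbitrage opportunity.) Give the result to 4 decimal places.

CAD→PLN→JPY→CAD: 3.615 × 38.42 × 0.008272 = 1.14888
CAD→PLN→AED→CAD: 3.615 × 0.7716 × 0.3589 = 1.00109
AED→ZAR→PLN→AED: 5.566 × 0.2327 × 0.7716 = 0.99938
Maximum is CAD→PLN→JPY→CAD at 1.1489; arbitrage exists.

1.1489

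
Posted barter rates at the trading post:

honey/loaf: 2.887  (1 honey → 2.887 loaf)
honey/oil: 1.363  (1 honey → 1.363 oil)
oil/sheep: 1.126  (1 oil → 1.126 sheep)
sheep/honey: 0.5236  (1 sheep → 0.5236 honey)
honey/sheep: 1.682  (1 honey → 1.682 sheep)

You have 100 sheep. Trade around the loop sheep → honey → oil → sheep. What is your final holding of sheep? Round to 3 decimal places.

80.359

100 sheep × 0.5236 = 52.36 honey
52.36 honey × 1.363 = 71.36668 oil
71.36668 oil × 1.126 = 80.35888168 sheep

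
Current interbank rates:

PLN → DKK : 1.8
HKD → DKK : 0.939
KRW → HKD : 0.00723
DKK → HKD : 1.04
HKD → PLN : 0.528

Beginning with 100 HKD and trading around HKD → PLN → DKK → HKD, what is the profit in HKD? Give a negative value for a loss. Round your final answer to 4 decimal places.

-1.1584

100 HKD × 0.528 = 52.8 PLN
52.8 PLN × 1.8 = 95.04 DKK
95.04 DKK × 1.04 = 98.8416 HKD
Net change: 98.8416 − 100 = -1.1584 HKD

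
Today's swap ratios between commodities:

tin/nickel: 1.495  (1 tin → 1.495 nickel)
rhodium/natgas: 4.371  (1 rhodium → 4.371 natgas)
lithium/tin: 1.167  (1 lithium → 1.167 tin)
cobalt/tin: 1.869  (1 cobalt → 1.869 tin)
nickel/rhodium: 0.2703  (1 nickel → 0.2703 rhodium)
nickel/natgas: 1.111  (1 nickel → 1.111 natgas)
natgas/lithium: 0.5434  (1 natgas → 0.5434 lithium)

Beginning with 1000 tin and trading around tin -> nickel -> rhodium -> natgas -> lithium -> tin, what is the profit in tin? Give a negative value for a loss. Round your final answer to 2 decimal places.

120.10

1000 tin × 1.495 = 1495 nickel
1495 nickel × 0.2703 = 404.0985 rhodium
404.0985 rhodium × 4.371 = 1766.3145435 natgas
1766.3145435 natgas × 0.5434 = 959.8153229379 lithium
959.8153229379 lithium × 1.167 = 1120.1044818685293 tin
Net change: 1120.1044818685293 − 1000 = 120.1044818685293 tin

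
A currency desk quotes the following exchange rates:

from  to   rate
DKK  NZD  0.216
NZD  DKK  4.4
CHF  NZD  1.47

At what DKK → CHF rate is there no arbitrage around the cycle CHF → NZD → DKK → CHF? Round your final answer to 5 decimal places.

0.15461

Known legs of the cycle: 1.47 × 4.4 = 6.468
For no arbitrage the full-cycle product must be 1, so the missing rate is 1 / 6.468 ≈ 0.1546073.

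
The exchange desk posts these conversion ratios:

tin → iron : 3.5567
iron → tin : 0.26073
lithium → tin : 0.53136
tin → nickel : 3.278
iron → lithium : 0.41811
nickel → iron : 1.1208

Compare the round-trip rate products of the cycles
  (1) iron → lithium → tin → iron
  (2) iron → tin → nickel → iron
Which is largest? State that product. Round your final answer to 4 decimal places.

(1) 0.41811 × 0.53136 × 3.5567 = 0.79018
(2) 0.26073 × 3.278 × 1.1208 = 0.95792
Highest is cycle (2) at 0.9579 (≤1, no arbitrage).

0.9579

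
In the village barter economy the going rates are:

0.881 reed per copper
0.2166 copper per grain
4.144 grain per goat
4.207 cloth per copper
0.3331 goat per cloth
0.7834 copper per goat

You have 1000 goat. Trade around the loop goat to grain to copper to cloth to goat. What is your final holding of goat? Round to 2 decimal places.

1000 goat × 4.144 = 4144 grain
4144 grain × 0.2166 = 897.5904 copper
897.5904 copper × 4.207 = 3776.1628128 cloth
3776.1628128 cloth × 0.3331 = 1257.83983294368 goat

1257.84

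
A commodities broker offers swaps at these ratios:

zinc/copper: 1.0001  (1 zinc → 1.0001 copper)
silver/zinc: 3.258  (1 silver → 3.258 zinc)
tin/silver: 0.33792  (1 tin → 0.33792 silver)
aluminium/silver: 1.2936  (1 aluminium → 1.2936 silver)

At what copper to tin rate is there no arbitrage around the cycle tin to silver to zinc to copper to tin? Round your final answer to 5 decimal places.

Known legs of the cycle: 0.33792 × 3.258 × 1.0001 = 1.101053454336
For no arbitrage the full-cycle product must be 1, so the missing rate is 1 / 1.101053454336 ≈ 0.9082211.

0.90822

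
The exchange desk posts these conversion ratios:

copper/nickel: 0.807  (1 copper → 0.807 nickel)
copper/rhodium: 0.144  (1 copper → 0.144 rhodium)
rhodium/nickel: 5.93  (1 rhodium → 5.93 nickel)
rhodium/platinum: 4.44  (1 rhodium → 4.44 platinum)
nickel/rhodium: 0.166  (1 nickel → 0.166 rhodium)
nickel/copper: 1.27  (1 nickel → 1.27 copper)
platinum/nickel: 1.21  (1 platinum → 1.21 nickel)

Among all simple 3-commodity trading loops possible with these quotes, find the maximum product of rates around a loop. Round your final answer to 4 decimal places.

1.0845

rhodium→nickel→copper→rhodium: 5.93 × 1.27 × 0.144 = 1.08448
rhodium→platinum→nickel→rhodium: 4.44 × 1.21 × 0.166 = 0.89182
Maximum is rhodium→nickel→copper→rhodium at 1.0845; arbitrage exists.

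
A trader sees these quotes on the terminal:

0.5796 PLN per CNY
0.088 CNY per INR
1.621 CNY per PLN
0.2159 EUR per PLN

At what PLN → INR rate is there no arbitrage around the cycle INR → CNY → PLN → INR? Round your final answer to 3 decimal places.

Known legs of the cycle: 0.088 × 0.5796 = 0.0510048
For no arbitrage the full-cycle product must be 1, so the missing rate is 1 / 0.0510048 ≈ 19.60600.

19.606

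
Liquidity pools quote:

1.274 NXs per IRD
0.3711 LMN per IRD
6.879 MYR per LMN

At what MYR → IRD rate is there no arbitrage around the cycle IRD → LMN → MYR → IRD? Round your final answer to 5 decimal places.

0.39173

Known legs of the cycle: 0.3711 × 6.879 = 2.5527969
For no arbitrage the full-cycle product must be 1, so the missing rate is 1 / 2.5527969 ≈ 0.3917272.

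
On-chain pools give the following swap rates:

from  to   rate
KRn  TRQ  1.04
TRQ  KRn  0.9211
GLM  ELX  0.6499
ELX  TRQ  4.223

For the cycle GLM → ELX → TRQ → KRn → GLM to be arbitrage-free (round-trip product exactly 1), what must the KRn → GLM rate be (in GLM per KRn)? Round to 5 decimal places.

0.39557

Known legs of the cycle: 0.6499 × 4.223 × 0.9211 = 2.52798446447
For no arbitrage the full-cycle product must be 1, so the missing rate is 1 / 2.52798446447 ≈ 0.3955721.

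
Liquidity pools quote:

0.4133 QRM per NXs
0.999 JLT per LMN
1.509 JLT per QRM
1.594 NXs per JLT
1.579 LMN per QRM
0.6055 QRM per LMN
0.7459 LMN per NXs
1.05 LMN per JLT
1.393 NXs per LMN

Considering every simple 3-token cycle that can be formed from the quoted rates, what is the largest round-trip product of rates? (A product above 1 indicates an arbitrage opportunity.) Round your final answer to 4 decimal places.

1.1878

LMN→JLT→NXs→LMN: 0.999 × 1.594 × 0.7459 = 1.18778
JLT→NXs→QRM→JLT: 1.594 × 0.4133 × 1.509 = 0.99413
LMN→QRM→JLT→LMN: 0.6055 × 1.509 × 1.05 = 0.95938
LMN→NXs→QRM→LMN: 1.393 × 0.4133 × 1.579 = 0.90907
Maximum is LMN→JLT→NXs→LMN at 1.1878; arbitrage exists.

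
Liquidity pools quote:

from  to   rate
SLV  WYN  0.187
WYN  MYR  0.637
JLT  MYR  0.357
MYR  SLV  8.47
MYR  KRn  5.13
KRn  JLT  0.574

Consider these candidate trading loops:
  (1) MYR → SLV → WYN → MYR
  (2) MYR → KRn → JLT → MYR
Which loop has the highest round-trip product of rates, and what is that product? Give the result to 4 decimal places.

(1) 8.47 × 0.187 × 0.637 = 1.00894
(2) 5.13 × 0.574 × 0.357 = 1.05123
Highest is cycle (2) at 1.0512 (>1, arbitrage).

1.0512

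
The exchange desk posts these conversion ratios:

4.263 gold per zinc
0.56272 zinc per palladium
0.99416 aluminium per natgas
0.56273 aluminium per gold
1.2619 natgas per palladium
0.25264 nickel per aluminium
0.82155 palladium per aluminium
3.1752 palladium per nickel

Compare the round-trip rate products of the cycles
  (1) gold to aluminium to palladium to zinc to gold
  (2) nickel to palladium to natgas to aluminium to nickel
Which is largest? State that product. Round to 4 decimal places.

(1) 0.56273 × 0.82155 × 0.56272 × 4.263 = 1.10903
(2) 3.1752 × 1.2619 × 0.99416 × 0.25264 = 1.00636
Highest is cycle (1) at 1.1090 (>1, arbitrage).

1.1090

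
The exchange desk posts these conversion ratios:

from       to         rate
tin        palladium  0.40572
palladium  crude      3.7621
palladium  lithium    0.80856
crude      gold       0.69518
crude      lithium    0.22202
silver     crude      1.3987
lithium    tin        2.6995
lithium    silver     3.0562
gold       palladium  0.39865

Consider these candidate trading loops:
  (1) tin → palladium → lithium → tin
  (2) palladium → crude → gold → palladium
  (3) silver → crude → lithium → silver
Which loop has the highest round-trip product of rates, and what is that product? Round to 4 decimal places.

1.0426

(1) 0.40572 × 0.80856 × 2.6995 = 0.88557
(2) 3.7621 × 0.69518 × 0.39865 = 1.04260
(3) 1.3987 × 0.22202 × 3.0562 = 0.94907
Highest is cycle (2) at 1.0426 (>1, arbitrage).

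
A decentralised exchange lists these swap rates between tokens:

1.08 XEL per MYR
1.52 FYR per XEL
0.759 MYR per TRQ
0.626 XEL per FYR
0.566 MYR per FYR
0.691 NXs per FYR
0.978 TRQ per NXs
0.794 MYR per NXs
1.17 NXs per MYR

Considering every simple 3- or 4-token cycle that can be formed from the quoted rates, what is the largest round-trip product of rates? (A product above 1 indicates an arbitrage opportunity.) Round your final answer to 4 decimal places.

XEL→FYR→MYR→XEL: 1.52 × 0.566 × 1.08 = 0.92915
XEL→FYR→NXs→MYR→XEL: 1.52 × 0.691 × 0.794 × 1.08 = 0.90067
MYR→NXs→TRQ→MYR: 1.17 × 0.978 × 0.759 = 0.86849
Maximum is XEL→FYR→MYR→XEL at 0.9291; no arbitrage — every cycle loses value.

0.9291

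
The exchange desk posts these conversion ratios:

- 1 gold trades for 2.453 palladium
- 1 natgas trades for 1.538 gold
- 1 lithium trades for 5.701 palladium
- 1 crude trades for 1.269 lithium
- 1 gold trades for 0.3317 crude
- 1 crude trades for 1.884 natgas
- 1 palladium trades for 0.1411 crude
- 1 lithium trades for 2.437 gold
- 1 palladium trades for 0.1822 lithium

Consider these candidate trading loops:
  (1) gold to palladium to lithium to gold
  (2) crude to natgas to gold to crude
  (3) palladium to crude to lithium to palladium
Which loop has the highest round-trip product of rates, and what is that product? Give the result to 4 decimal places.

(1) 2.453 × 0.1822 × 2.437 = 1.08918
(2) 1.884 × 1.538 × 0.3317 = 0.96113
(3) 0.1411 × 1.269 × 5.701 = 1.02080
Highest is cycle (1) at 1.0892 (>1, arbitrage).

1.0892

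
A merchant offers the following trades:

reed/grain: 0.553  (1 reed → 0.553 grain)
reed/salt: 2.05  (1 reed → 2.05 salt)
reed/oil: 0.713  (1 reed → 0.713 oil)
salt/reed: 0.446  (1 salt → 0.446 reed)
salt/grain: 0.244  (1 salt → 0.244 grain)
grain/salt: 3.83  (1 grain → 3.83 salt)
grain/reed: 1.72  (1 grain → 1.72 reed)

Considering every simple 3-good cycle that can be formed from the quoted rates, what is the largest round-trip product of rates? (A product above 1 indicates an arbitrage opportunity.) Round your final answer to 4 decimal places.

0.9446

salt→reed→grain→salt: 0.446 × 0.553 × 3.83 = 0.94462
salt→grain→reed→salt: 0.244 × 1.72 × 2.05 = 0.86034
Maximum is salt→reed→grain→salt at 0.9446; no arbitrage — every cycle loses value.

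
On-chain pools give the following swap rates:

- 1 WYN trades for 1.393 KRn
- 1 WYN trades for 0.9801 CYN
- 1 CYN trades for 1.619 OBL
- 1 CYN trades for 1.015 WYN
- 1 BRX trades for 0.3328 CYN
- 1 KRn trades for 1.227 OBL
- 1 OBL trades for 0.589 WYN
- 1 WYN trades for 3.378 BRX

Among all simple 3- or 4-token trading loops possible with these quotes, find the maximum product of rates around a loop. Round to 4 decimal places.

1.1411

BRX→CYN→WYN→BRX: 0.3328 × 1.015 × 3.378 = 1.14106
BRX→CYN→OBL→WYN→BRX: 0.3328 × 1.619 × 0.589 × 3.378 = 1.07203
OBL→WYN→KRn→OBL: 0.589 × 1.393 × 1.227 = 1.00673
CYN→OBL→WYN→CYN: 1.619 × 0.589 × 0.9801 = 0.93461
Maximum is BRX→CYN→WYN→BRX at 1.1411; arbitrage exists.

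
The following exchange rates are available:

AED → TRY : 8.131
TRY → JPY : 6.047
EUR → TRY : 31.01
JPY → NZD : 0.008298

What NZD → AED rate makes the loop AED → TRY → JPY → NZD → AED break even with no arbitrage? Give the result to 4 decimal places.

2.4510

Known legs of the cycle: 8.131 × 6.047 × 0.008298 = 0.407997366786
For no arbitrage the full-cycle product must be 1, so the missing rate is 1 / 0.407997366786 ≈ 2.450996.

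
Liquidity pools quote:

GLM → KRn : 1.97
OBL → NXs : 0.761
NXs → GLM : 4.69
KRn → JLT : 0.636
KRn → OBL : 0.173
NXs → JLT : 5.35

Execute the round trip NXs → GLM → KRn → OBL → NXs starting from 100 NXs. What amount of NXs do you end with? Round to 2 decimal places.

100 NXs × 4.69 = 469 GLM
469 GLM × 1.97 = 923.93 KRn
923.93 KRn × 0.173 = 159.83989 OBL
159.83989 OBL × 0.761 = 121.63815629 NXs

121.64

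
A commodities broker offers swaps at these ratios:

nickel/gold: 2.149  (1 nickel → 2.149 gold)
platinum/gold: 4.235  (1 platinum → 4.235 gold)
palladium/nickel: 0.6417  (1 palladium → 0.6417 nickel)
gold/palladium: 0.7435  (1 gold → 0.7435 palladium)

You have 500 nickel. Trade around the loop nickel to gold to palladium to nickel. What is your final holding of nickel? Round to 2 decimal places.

512.65

500 nickel × 2.149 = 1074.5 gold
1074.5 gold × 0.7435 = 798.89075 palladium
798.89075 palladium × 0.6417 = 512.648194275 nickel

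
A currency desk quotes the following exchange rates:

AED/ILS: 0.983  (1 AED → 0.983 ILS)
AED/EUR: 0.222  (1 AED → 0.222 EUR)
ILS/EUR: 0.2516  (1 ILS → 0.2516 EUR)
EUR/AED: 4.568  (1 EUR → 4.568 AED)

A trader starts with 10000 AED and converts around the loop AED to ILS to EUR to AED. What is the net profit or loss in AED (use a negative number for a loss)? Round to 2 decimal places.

1297.71

10000 AED × 0.983 = 9830 ILS
9830 ILS × 0.2516 = 2473.228 EUR
2473.228 EUR × 4.568 = 11297.705504 AED
Net change: 11297.705504 − 10000 = 1297.705504 AED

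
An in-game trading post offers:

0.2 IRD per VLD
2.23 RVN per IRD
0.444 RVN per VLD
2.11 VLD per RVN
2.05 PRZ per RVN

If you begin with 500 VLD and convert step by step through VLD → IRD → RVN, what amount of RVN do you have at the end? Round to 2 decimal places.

223.00

500 VLD × 0.2 = 100 IRD
100 IRD × 2.23 = 223 RVN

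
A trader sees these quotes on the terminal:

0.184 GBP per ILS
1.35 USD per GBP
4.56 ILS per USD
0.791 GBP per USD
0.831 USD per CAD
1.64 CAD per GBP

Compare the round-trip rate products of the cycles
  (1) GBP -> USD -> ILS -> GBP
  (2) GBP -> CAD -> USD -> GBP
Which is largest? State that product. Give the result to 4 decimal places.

1.1327

(1) 1.35 × 4.56 × 0.184 = 1.13270
(2) 1.64 × 0.831 × 0.791 = 1.07801
Highest is cycle (1) at 1.1327 (>1, arbitrage).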